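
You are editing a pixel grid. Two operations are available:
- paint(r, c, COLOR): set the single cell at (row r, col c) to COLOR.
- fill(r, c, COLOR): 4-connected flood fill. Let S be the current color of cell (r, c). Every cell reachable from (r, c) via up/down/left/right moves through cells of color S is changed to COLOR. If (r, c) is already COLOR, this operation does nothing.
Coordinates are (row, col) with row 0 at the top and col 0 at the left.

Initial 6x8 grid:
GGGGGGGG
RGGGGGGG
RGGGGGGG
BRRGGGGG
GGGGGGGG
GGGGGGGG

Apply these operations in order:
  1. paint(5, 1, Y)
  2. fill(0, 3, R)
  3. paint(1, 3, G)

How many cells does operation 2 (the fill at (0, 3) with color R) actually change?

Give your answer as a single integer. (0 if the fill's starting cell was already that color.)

After op 1 paint(5,1,Y):
GGGGGGGG
RGGGGGGG
RGGGGGGG
BRRGGGGG
GGGGGGGG
GYGGGGGG
After op 2 fill(0,3,R) [42 cells changed]:
RRRRRRRR
RRRRRRRR
RRRRRRRR
BRRRRRRR
RRRRRRRR
RYRRRRRR

Answer: 42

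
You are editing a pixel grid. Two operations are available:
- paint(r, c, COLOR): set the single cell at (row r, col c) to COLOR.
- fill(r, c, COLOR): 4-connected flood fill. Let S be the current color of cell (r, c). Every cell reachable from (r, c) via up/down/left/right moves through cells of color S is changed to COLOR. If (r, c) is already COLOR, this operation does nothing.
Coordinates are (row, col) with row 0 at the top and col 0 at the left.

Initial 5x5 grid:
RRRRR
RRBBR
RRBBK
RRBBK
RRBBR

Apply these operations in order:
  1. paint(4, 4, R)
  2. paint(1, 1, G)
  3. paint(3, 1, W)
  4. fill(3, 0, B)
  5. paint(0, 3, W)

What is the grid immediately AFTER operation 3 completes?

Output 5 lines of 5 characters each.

Answer: RRRRR
RGBBR
RRBBK
RWBBK
RRBBR

Derivation:
After op 1 paint(4,4,R):
RRRRR
RRBBR
RRBBK
RRBBK
RRBBR
After op 2 paint(1,1,G):
RRRRR
RGBBR
RRBBK
RRBBK
RRBBR
After op 3 paint(3,1,W):
RRRRR
RGBBR
RRBBK
RWBBK
RRBBR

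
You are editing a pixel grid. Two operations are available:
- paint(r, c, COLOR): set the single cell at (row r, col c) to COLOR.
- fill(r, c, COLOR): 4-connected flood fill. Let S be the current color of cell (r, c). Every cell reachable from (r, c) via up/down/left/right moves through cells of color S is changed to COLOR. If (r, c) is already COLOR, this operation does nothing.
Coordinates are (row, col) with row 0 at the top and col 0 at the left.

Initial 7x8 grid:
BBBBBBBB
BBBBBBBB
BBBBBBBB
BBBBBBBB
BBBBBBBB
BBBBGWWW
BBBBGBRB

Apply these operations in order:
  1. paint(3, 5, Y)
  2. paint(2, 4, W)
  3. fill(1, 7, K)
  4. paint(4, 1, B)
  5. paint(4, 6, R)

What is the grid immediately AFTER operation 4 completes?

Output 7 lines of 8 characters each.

Answer: KKKKKKKK
KKKKKKKK
KKKKWKKK
KKKKKYKK
KBKKKKKK
KKKKGWWW
KKKKGBRB

Derivation:
After op 1 paint(3,5,Y):
BBBBBBBB
BBBBBBBB
BBBBBBBB
BBBBBYBB
BBBBBBBB
BBBBGWWW
BBBBGBRB
After op 2 paint(2,4,W):
BBBBBBBB
BBBBBBBB
BBBBWBBB
BBBBBYBB
BBBBBBBB
BBBBGWWW
BBBBGBRB
After op 3 fill(1,7,K) [46 cells changed]:
KKKKKKKK
KKKKKKKK
KKKKWKKK
KKKKKYKK
KKKKKKKK
KKKKGWWW
KKKKGBRB
After op 4 paint(4,1,B):
KKKKKKKK
KKKKKKKK
KKKKWKKK
KKKKKYKK
KBKKKKKK
KKKKGWWW
KKKKGBRB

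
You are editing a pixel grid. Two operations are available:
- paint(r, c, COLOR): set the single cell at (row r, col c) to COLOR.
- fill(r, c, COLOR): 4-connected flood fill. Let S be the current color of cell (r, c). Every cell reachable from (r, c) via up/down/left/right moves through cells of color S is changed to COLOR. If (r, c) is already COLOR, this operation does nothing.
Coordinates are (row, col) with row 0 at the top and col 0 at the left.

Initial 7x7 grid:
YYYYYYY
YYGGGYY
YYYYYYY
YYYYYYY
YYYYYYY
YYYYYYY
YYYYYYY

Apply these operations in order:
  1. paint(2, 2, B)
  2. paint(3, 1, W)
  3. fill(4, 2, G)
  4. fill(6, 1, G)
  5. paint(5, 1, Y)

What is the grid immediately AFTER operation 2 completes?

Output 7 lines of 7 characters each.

After op 1 paint(2,2,B):
YYYYYYY
YYGGGYY
YYBYYYY
YYYYYYY
YYYYYYY
YYYYYYY
YYYYYYY
After op 2 paint(3,1,W):
YYYYYYY
YYGGGYY
YYBYYYY
YWYYYYY
YYYYYYY
YYYYYYY
YYYYYYY

Answer: YYYYYYY
YYGGGYY
YYBYYYY
YWYYYYY
YYYYYYY
YYYYYYY
YYYYYYY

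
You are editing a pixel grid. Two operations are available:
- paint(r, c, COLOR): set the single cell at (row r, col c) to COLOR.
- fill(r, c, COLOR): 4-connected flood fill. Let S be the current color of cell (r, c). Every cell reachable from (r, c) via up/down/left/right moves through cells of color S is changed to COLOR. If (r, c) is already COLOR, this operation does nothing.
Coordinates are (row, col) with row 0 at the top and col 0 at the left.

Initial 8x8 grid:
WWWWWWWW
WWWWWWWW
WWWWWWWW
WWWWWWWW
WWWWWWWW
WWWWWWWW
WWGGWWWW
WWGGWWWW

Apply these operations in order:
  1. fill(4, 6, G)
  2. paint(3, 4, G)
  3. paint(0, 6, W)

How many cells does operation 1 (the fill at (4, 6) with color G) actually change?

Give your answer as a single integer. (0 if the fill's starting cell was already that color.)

After op 1 fill(4,6,G) [60 cells changed]:
GGGGGGGG
GGGGGGGG
GGGGGGGG
GGGGGGGG
GGGGGGGG
GGGGGGGG
GGGGGGGG
GGGGGGGG

Answer: 60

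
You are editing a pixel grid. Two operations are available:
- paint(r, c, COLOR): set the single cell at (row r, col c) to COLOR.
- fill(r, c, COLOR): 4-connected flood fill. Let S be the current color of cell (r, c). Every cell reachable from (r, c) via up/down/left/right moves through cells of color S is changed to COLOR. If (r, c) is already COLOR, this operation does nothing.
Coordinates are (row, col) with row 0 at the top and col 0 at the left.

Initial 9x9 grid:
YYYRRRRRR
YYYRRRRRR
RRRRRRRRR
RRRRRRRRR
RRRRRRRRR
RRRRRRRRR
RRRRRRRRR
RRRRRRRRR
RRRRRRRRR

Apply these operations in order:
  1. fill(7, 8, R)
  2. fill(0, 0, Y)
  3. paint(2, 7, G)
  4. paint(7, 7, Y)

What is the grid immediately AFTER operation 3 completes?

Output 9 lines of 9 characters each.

After op 1 fill(7,8,R) [0 cells changed]:
YYYRRRRRR
YYYRRRRRR
RRRRRRRRR
RRRRRRRRR
RRRRRRRRR
RRRRRRRRR
RRRRRRRRR
RRRRRRRRR
RRRRRRRRR
After op 2 fill(0,0,Y) [0 cells changed]:
YYYRRRRRR
YYYRRRRRR
RRRRRRRRR
RRRRRRRRR
RRRRRRRRR
RRRRRRRRR
RRRRRRRRR
RRRRRRRRR
RRRRRRRRR
After op 3 paint(2,7,G):
YYYRRRRRR
YYYRRRRRR
RRRRRRRGR
RRRRRRRRR
RRRRRRRRR
RRRRRRRRR
RRRRRRRRR
RRRRRRRRR
RRRRRRRRR

Answer: YYYRRRRRR
YYYRRRRRR
RRRRRRRGR
RRRRRRRRR
RRRRRRRRR
RRRRRRRRR
RRRRRRRRR
RRRRRRRRR
RRRRRRRRR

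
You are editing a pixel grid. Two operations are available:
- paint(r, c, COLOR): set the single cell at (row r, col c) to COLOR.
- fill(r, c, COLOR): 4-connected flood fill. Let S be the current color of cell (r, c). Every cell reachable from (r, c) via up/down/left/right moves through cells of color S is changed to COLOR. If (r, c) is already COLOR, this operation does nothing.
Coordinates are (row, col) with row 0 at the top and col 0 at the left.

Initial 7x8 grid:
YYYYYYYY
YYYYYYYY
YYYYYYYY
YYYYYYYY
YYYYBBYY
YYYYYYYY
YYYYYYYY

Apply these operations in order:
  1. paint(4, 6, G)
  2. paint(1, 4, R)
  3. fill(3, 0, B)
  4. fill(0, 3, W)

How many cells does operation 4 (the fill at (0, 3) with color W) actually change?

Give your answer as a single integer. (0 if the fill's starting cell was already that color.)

Answer: 54

Derivation:
After op 1 paint(4,6,G):
YYYYYYYY
YYYYYYYY
YYYYYYYY
YYYYYYYY
YYYYBBGY
YYYYYYYY
YYYYYYYY
After op 2 paint(1,4,R):
YYYYYYYY
YYYYRYYY
YYYYYYYY
YYYYYYYY
YYYYBBGY
YYYYYYYY
YYYYYYYY
After op 3 fill(3,0,B) [52 cells changed]:
BBBBBBBB
BBBBRBBB
BBBBBBBB
BBBBBBBB
BBBBBBGB
BBBBBBBB
BBBBBBBB
After op 4 fill(0,3,W) [54 cells changed]:
WWWWWWWW
WWWWRWWW
WWWWWWWW
WWWWWWWW
WWWWWWGW
WWWWWWWW
WWWWWWWW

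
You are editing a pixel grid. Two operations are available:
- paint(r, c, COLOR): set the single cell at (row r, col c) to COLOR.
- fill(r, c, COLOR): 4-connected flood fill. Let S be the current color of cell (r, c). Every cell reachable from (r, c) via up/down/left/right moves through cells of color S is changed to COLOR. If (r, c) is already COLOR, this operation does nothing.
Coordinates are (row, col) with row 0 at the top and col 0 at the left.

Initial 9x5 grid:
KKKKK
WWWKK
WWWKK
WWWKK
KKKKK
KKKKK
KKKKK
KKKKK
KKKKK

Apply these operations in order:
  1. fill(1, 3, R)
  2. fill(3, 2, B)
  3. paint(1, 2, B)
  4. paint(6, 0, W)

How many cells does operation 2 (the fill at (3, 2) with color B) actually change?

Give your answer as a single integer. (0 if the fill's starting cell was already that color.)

After op 1 fill(1,3,R) [36 cells changed]:
RRRRR
WWWRR
WWWRR
WWWRR
RRRRR
RRRRR
RRRRR
RRRRR
RRRRR
After op 2 fill(3,2,B) [9 cells changed]:
RRRRR
BBBRR
BBBRR
BBBRR
RRRRR
RRRRR
RRRRR
RRRRR
RRRRR

Answer: 9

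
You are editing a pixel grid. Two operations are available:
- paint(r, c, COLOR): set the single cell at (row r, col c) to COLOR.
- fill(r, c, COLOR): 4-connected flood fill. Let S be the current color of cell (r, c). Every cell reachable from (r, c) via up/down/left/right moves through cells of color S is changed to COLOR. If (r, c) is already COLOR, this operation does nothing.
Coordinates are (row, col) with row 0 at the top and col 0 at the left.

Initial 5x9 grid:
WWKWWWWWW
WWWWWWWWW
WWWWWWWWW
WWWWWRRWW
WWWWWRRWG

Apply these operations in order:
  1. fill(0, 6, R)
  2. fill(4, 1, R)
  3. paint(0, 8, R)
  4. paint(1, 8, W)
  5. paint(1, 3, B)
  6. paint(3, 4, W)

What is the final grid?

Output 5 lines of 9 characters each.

Answer: RRKRRRRRR
RRRBRRRRW
RRRRRRRRR
RRRRWRRRR
RRRRRRRRG

Derivation:
After op 1 fill(0,6,R) [39 cells changed]:
RRKRRRRRR
RRRRRRRRR
RRRRRRRRR
RRRRRRRRR
RRRRRRRRG
After op 2 fill(4,1,R) [0 cells changed]:
RRKRRRRRR
RRRRRRRRR
RRRRRRRRR
RRRRRRRRR
RRRRRRRRG
After op 3 paint(0,8,R):
RRKRRRRRR
RRRRRRRRR
RRRRRRRRR
RRRRRRRRR
RRRRRRRRG
After op 4 paint(1,8,W):
RRKRRRRRR
RRRRRRRRW
RRRRRRRRR
RRRRRRRRR
RRRRRRRRG
After op 5 paint(1,3,B):
RRKRRRRRR
RRRBRRRRW
RRRRRRRRR
RRRRRRRRR
RRRRRRRRG
After op 6 paint(3,4,W):
RRKRRRRRR
RRRBRRRRW
RRRRRRRRR
RRRRWRRRR
RRRRRRRRG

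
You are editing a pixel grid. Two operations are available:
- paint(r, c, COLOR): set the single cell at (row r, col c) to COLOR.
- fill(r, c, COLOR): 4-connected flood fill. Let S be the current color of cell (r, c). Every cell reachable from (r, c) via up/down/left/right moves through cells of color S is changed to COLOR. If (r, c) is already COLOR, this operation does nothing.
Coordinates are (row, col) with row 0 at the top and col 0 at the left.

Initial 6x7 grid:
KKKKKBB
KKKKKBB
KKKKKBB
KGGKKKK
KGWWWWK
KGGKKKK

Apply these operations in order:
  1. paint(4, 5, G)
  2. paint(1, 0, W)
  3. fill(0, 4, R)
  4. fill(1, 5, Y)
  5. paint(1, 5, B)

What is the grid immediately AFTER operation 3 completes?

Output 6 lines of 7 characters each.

Answer: RRRRRBB
WRRRRBB
RRRRRBB
RGGRRRR
RGWWWGR
RGGRRRR

Derivation:
After op 1 paint(4,5,G):
KKKKKBB
KKKKKBB
KKKKKBB
KGGKKKK
KGWWWGK
KGGKKKK
After op 2 paint(1,0,W):
KKKKKBB
WKKKKBB
KKKKKBB
KGGKKKK
KGWWWGK
KGGKKKK
After op 3 fill(0,4,R) [26 cells changed]:
RRRRRBB
WRRRRBB
RRRRRBB
RGGRRRR
RGWWWGR
RGGRRRR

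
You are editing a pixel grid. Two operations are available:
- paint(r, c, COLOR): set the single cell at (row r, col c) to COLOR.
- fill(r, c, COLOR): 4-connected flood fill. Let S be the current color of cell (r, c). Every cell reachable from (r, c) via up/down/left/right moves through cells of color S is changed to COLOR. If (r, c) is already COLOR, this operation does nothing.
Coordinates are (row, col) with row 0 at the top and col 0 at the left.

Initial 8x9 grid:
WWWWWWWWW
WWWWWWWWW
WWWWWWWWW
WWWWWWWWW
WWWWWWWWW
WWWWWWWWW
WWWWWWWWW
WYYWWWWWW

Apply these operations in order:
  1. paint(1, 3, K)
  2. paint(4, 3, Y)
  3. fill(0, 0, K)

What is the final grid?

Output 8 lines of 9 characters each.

After op 1 paint(1,3,K):
WWWWWWWWW
WWWKWWWWW
WWWWWWWWW
WWWWWWWWW
WWWWWWWWW
WWWWWWWWW
WWWWWWWWW
WYYWWWWWW
After op 2 paint(4,3,Y):
WWWWWWWWW
WWWKWWWWW
WWWWWWWWW
WWWWWWWWW
WWWYWWWWW
WWWWWWWWW
WWWWWWWWW
WYYWWWWWW
After op 3 fill(0,0,K) [68 cells changed]:
KKKKKKKKK
KKKKKKKKK
KKKKKKKKK
KKKKKKKKK
KKKYKKKKK
KKKKKKKKK
KKKKKKKKK
KYYKKKKKK

Answer: KKKKKKKKK
KKKKKKKKK
KKKKKKKKK
KKKKKKKKK
KKKYKKKKK
KKKKKKKKK
KKKKKKKKK
KYYKKKKKK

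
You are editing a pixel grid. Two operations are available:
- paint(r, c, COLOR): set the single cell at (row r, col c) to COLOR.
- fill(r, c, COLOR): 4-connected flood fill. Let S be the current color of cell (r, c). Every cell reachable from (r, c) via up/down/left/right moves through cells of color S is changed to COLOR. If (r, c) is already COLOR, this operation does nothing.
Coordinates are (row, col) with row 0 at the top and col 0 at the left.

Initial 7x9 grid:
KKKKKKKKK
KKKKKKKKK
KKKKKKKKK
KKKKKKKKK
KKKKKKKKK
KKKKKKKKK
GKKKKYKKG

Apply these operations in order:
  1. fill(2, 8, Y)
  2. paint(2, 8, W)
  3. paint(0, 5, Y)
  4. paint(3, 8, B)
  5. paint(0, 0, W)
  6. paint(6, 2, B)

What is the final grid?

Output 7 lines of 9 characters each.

Answer: WYYYYYYYY
YYYYYYYYY
YYYYYYYYW
YYYYYYYYB
YYYYYYYYY
YYYYYYYYY
GYBYYYYYG

Derivation:
After op 1 fill(2,8,Y) [60 cells changed]:
YYYYYYYYY
YYYYYYYYY
YYYYYYYYY
YYYYYYYYY
YYYYYYYYY
YYYYYYYYY
GYYYYYYYG
After op 2 paint(2,8,W):
YYYYYYYYY
YYYYYYYYY
YYYYYYYYW
YYYYYYYYY
YYYYYYYYY
YYYYYYYYY
GYYYYYYYG
After op 3 paint(0,5,Y):
YYYYYYYYY
YYYYYYYYY
YYYYYYYYW
YYYYYYYYY
YYYYYYYYY
YYYYYYYYY
GYYYYYYYG
After op 4 paint(3,8,B):
YYYYYYYYY
YYYYYYYYY
YYYYYYYYW
YYYYYYYYB
YYYYYYYYY
YYYYYYYYY
GYYYYYYYG
After op 5 paint(0,0,W):
WYYYYYYYY
YYYYYYYYY
YYYYYYYYW
YYYYYYYYB
YYYYYYYYY
YYYYYYYYY
GYYYYYYYG
After op 6 paint(6,2,B):
WYYYYYYYY
YYYYYYYYY
YYYYYYYYW
YYYYYYYYB
YYYYYYYYY
YYYYYYYYY
GYBYYYYYG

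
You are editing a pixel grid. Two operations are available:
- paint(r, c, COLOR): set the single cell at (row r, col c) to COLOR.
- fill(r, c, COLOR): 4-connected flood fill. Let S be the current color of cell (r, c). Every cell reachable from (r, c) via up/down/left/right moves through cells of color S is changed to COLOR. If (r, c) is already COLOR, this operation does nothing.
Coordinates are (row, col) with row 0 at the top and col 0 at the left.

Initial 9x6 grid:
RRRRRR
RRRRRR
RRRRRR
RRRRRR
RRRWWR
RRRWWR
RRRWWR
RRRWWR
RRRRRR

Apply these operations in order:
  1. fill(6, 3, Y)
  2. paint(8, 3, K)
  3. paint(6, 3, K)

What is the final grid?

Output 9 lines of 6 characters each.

After op 1 fill(6,3,Y) [8 cells changed]:
RRRRRR
RRRRRR
RRRRRR
RRRRRR
RRRYYR
RRRYYR
RRRYYR
RRRYYR
RRRRRR
After op 2 paint(8,3,K):
RRRRRR
RRRRRR
RRRRRR
RRRRRR
RRRYYR
RRRYYR
RRRYYR
RRRYYR
RRRKRR
After op 3 paint(6,3,K):
RRRRRR
RRRRRR
RRRRRR
RRRRRR
RRRYYR
RRRYYR
RRRKYR
RRRYYR
RRRKRR

Answer: RRRRRR
RRRRRR
RRRRRR
RRRRRR
RRRYYR
RRRYYR
RRRKYR
RRRYYR
RRRKRR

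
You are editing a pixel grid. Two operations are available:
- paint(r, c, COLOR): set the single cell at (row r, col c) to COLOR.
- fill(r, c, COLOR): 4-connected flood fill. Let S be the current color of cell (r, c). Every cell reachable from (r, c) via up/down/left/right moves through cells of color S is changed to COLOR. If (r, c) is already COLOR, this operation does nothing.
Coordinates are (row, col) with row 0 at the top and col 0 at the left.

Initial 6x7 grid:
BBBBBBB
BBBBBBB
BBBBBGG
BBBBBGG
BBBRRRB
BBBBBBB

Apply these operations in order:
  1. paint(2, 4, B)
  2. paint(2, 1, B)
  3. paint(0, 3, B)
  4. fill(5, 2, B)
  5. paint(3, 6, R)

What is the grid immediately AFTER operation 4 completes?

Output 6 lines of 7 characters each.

Answer: BBBBBBB
BBBBBBB
BBBBBGG
BBBBBGG
BBBRRRB
BBBBBBB

Derivation:
After op 1 paint(2,4,B):
BBBBBBB
BBBBBBB
BBBBBGG
BBBBBGG
BBBRRRB
BBBBBBB
After op 2 paint(2,1,B):
BBBBBBB
BBBBBBB
BBBBBGG
BBBBBGG
BBBRRRB
BBBBBBB
After op 3 paint(0,3,B):
BBBBBBB
BBBBBBB
BBBBBGG
BBBBBGG
BBBRRRB
BBBBBBB
After op 4 fill(5,2,B) [0 cells changed]:
BBBBBBB
BBBBBBB
BBBBBGG
BBBBBGG
BBBRRRB
BBBBBBB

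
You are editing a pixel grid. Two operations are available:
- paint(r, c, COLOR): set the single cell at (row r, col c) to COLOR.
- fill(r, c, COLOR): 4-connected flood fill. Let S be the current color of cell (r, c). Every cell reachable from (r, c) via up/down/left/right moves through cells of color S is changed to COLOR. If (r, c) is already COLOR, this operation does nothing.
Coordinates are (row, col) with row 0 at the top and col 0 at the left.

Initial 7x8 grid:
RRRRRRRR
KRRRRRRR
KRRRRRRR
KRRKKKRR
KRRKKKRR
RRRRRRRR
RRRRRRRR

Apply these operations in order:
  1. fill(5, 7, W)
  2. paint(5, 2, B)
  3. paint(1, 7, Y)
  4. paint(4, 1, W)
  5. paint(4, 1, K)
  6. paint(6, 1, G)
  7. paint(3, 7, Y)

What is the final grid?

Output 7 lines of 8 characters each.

After op 1 fill(5,7,W) [46 cells changed]:
WWWWWWWW
KWWWWWWW
KWWWWWWW
KWWKKKWW
KWWKKKWW
WWWWWWWW
WWWWWWWW
After op 2 paint(5,2,B):
WWWWWWWW
KWWWWWWW
KWWWWWWW
KWWKKKWW
KWWKKKWW
WWBWWWWW
WWWWWWWW
After op 3 paint(1,7,Y):
WWWWWWWW
KWWWWWWY
KWWWWWWW
KWWKKKWW
KWWKKKWW
WWBWWWWW
WWWWWWWW
After op 4 paint(4,1,W):
WWWWWWWW
KWWWWWWY
KWWWWWWW
KWWKKKWW
KWWKKKWW
WWBWWWWW
WWWWWWWW
After op 5 paint(4,1,K):
WWWWWWWW
KWWWWWWY
KWWWWWWW
KWWKKKWW
KKWKKKWW
WWBWWWWW
WWWWWWWW
After op 6 paint(6,1,G):
WWWWWWWW
KWWWWWWY
KWWWWWWW
KWWKKKWW
KKWKKKWW
WWBWWWWW
WGWWWWWW
After op 7 paint(3,7,Y):
WWWWWWWW
KWWWWWWY
KWWWWWWW
KWWKKKWY
KKWKKKWW
WWBWWWWW
WGWWWWWW

Answer: WWWWWWWW
KWWWWWWY
KWWWWWWW
KWWKKKWY
KKWKKKWW
WWBWWWWW
WGWWWWWW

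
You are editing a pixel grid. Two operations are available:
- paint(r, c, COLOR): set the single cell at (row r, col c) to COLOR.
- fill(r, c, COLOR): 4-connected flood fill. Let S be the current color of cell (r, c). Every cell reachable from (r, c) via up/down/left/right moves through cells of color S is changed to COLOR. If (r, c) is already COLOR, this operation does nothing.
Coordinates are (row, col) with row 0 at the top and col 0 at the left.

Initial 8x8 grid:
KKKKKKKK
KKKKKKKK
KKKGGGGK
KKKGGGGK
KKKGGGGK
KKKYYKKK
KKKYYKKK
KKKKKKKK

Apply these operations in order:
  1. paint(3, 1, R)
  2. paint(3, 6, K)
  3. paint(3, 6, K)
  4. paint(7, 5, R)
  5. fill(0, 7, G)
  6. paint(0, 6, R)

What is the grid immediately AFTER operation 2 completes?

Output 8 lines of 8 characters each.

After op 1 paint(3,1,R):
KKKKKKKK
KKKKKKKK
KKKGGGGK
KRKGGGGK
KKKGGGGK
KKKYYKKK
KKKYYKKK
KKKKKKKK
After op 2 paint(3,6,K):
KKKKKKKK
KKKKKKKK
KKKGGGGK
KRKGGGKK
KKKGGGGK
KKKYYKKK
KKKYYKKK
KKKKKKKK

Answer: KKKKKKKK
KKKKKKKK
KKKGGGGK
KRKGGGKK
KKKGGGGK
KKKYYKKK
KKKYYKKK
KKKKKKKK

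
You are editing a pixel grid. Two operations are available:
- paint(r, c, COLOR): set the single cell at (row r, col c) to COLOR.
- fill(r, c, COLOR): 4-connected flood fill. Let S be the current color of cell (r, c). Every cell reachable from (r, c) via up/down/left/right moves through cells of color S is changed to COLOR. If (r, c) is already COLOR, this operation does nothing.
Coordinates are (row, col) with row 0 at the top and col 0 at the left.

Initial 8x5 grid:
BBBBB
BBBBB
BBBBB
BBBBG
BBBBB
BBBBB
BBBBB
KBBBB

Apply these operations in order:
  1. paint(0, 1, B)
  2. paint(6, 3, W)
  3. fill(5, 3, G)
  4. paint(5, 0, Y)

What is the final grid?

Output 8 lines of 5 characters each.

After op 1 paint(0,1,B):
BBBBB
BBBBB
BBBBB
BBBBG
BBBBB
BBBBB
BBBBB
KBBBB
After op 2 paint(6,3,W):
BBBBB
BBBBB
BBBBB
BBBBG
BBBBB
BBBBB
BBBWB
KBBBB
After op 3 fill(5,3,G) [37 cells changed]:
GGGGG
GGGGG
GGGGG
GGGGG
GGGGG
GGGGG
GGGWG
KGGGG
After op 4 paint(5,0,Y):
GGGGG
GGGGG
GGGGG
GGGGG
GGGGG
YGGGG
GGGWG
KGGGG

Answer: GGGGG
GGGGG
GGGGG
GGGGG
GGGGG
YGGGG
GGGWG
KGGGG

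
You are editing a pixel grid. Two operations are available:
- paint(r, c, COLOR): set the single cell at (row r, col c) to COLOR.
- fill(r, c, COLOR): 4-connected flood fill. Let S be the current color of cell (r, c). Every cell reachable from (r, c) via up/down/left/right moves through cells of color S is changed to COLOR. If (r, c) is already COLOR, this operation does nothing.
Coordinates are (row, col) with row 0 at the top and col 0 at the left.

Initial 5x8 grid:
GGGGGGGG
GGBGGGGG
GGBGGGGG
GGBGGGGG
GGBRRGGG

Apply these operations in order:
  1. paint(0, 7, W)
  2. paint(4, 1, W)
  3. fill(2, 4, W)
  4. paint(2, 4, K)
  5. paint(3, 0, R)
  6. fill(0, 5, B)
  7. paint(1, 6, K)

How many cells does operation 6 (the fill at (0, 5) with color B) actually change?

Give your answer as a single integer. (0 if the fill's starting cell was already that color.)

After op 1 paint(0,7,W):
GGGGGGGW
GGBGGGGG
GGBGGGGG
GGBGGGGG
GGBRRGGG
After op 2 paint(4,1,W):
GGGGGGGW
GGBGGGGG
GGBGGGGG
GGBGGGGG
GWBRRGGG
After op 3 fill(2,4,W) [32 cells changed]:
WWWWWWWW
WWBWWWWW
WWBWWWWW
WWBWWWWW
WWBRRWWW
After op 4 paint(2,4,K):
WWWWWWWW
WWBWWWWW
WWBWKWWW
WWBWWWWW
WWBRRWWW
After op 5 paint(3,0,R):
WWWWWWWW
WWBWWWWW
WWBWKWWW
RWBWWWWW
WWBRRWWW
After op 6 fill(0,5,B) [32 cells changed]:
BBBBBBBB
BBBBBBBB
BBBBKBBB
RBBBBBBB
BBBRRBBB

Answer: 32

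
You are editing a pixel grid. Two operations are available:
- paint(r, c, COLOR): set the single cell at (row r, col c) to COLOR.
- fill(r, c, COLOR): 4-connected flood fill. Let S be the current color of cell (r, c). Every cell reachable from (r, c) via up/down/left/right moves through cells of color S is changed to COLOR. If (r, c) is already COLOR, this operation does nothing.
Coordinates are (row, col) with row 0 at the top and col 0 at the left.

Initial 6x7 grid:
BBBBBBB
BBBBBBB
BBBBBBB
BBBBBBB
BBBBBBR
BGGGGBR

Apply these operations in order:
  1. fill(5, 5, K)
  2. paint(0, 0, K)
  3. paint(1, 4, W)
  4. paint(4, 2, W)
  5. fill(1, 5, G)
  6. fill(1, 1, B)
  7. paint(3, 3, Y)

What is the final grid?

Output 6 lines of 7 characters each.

After op 1 fill(5,5,K) [36 cells changed]:
KKKKKKK
KKKKKKK
KKKKKKK
KKKKKKK
KKKKKKR
KGGGGKR
After op 2 paint(0,0,K):
KKKKKKK
KKKKKKK
KKKKKKK
KKKKKKK
KKKKKKR
KGGGGKR
After op 3 paint(1,4,W):
KKKKKKK
KKKKWKK
KKKKKKK
KKKKKKK
KKKKKKR
KGGGGKR
After op 4 paint(4,2,W):
KKKKKKK
KKKKWKK
KKKKKKK
KKKKKKK
KKWKKKR
KGGGGKR
After op 5 fill(1,5,G) [34 cells changed]:
GGGGGGG
GGGGWGG
GGGGGGG
GGGGGGG
GGWGGGR
GGGGGGR
After op 6 fill(1,1,B) [38 cells changed]:
BBBBBBB
BBBBWBB
BBBBBBB
BBBBBBB
BBWBBBR
BBBBBBR
After op 7 paint(3,3,Y):
BBBBBBB
BBBBWBB
BBBBBBB
BBBYBBB
BBWBBBR
BBBBBBR

Answer: BBBBBBB
BBBBWBB
BBBBBBB
BBBYBBB
BBWBBBR
BBBBBBR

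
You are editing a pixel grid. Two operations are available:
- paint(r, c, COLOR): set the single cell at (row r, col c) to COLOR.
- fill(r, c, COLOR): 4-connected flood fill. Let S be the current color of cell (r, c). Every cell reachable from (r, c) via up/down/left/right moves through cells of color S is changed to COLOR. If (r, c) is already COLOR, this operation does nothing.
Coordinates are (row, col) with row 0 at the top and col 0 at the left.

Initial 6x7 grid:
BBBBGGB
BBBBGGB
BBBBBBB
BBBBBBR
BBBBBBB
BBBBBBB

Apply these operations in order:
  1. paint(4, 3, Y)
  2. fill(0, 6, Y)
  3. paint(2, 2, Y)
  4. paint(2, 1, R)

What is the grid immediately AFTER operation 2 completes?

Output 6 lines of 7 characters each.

Answer: YYYYGGY
YYYYGGY
YYYYYYY
YYYYYYR
YYYYYYY
YYYYYYY

Derivation:
After op 1 paint(4,3,Y):
BBBBGGB
BBBBGGB
BBBBBBB
BBBBBBR
BBBYBBB
BBBBBBB
After op 2 fill(0,6,Y) [36 cells changed]:
YYYYGGY
YYYYGGY
YYYYYYY
YYYYYYR
YYYYYYY
YYYYYYY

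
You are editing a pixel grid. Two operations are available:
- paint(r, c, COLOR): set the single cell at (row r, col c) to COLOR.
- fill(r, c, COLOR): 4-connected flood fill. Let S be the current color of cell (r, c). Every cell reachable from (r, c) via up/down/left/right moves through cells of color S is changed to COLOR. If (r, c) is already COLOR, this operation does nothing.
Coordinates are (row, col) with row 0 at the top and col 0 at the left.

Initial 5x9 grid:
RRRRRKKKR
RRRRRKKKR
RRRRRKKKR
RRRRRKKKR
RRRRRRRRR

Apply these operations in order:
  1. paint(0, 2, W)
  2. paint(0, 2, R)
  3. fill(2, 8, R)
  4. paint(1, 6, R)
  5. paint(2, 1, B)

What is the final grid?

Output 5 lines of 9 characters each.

Answer: RRRRRKKKR
RRRRRKRKR
RBRRRKKKR
RRRRRKKKR
RRRRRRRRR

Derivation:
After op 1 paint(0,2,W):
RRWRRKKKR
RRRRRKKKR
RRRRRKKKR
RRRRRKKKR
RRRRRRRRR
After op 2 paint(0,2,R):
RRRRRKKKR
RRRRRKKKR
RRRRRKKKR
RRRRRKKKR
RRRRRRRRR
After op 3 fill(2,8,R) [0 cells changed]:
RRRRRKKKR
RRRRRKKKR
RRRRRKKKR
RRRRRKKKR
RRRRRRRRR
After op 4 paint(1,6,R):
RRRRRKKKR
RRRRRKRKR
RRRRRKKKR
RRRRRKKKR
RRRRRRRRR
After op 5 paint(2,1,B):
RRRRRKKKR
RRRRRKRKR
RBRRRKKKR
RRRRRKKKR
RRRRRRRRR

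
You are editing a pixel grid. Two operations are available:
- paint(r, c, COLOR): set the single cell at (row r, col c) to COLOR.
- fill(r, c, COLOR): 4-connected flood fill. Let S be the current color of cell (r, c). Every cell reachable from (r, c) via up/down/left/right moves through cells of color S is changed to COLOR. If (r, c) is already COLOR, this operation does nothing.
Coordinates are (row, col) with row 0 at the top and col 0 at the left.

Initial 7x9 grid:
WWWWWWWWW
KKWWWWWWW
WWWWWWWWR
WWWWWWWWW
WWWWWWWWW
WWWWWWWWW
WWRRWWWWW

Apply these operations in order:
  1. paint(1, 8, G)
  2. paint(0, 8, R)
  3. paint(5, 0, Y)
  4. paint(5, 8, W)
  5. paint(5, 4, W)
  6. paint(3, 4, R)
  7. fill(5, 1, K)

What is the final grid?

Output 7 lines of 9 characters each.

After op 1 paint(1,8,G):
WWWWWWWWW
KKWWWWWWG
WWWWWWWWR
WWWWWWWWW
WWWWWWWWW
WWWWWWWWW
WWRRWWWWW
After op 2 paint(0,8,R):
WWWWWWWWR
KKWWWWWWG
WWWWWWWWR
WWWWWWWWW
WWWWWWWWW
WWWWWWWWW
WWRRWWWWW
After op 3 paint(5,0,Y):
WWWWWWWWR
KKWWWWWWG
WWWWWWWWR
WWWWWWWWW
WWWWWWWWW
YWWWWWWWW
WWRRWWWWW
After op 4 paint(5,8,W):
WWWWWWWWR
KKWWWWWWG
WWWWWWWWR
WWWWWWWWW
WWWWWWWWW
YWWWWWWWW
WWRRWWWWW
After op 5 paint(5,4,W):
WWWWWWWWR
KKWWWWWWG
WWWWWWWWR
WWWWWWWWW
WWWWWWWWW
YWWWWWWWW
WWRRWWWWW
After op 6 paint(3,4,R):
WWWWWWWWR
KKWWWWWWG
WWWWWWWWR
WWWWRWWWW
WWWWWWWWW
YWWWWWWWW
WWRRWWWWW
After op 7 fill(5,1,K) [54 cells changed]:
KKKKKKKKR
KKKKKKKKG
KKKKKKKKR
KKKKRKKKK
KKKKKKKKK
YKKKKKKKK
KKRRKKKKK

Answer: KKKKKKKKR
KKKKKKKKG
KKKKKKKKR
KKKKRKKKK
KKKKKKKKK
YKKKKKKKK
KKRRKKKKK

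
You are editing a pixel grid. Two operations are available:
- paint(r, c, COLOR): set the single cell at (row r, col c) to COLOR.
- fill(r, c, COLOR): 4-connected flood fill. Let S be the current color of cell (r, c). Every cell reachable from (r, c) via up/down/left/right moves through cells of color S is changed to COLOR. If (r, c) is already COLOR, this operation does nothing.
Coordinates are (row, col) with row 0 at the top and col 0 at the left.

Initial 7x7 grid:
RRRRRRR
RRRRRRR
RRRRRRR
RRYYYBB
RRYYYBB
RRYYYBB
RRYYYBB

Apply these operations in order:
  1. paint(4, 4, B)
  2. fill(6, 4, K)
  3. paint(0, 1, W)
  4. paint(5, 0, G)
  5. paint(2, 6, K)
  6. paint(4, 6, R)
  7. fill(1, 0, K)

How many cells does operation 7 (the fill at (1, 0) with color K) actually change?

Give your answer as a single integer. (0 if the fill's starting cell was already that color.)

Answer: 26

Derivation:
After op 1 paint(4,4,B):
RRRRRRR
RRRRRRR
RRRRRRR
RRYYYBB
RRYYBBB
RRYYYBB
RRYYYBB
After op 2 fill(6,4,K) [11 cells changed]:
RRRRRRR
RRRRRRR
RRRRRRR
RRKKKBB
RRKKBBB
RRKKKBB
RRKKKBB
After op 3 paint(0,1,W):
RWRRRRR
RRRRRRR
RRRRRRR
RRKKKBB
RRKKBBB
RRKKKBB
RRKKKBB
After op 4 paint(5,0,G):
RWRRRRR
RRRRRRR
RRRRRRR
RRKKKBB
RRKKBBB
GRKKKBB
RRKKKBB
After op 5 paint(2,6,K):
RWRRRRR
RRRRRRR
RRRRRRK
RRKKKBB
RRKKBBB
GRKKKBB
RRKKKBB
After op 6 paint(4,6,R):
RWRRRRR
RRRRRRR
RRRRRRK
RRKKKBB
RRKKBBR
GRKKKBB
RRKKKBB
After op 7 fill(1,0,K) [26 cells changed]:
KWKKKKK
KKKKKKK
KKKKKKK
KKKKKBB
KKKKBBR
GKKKKBB
KKKKKBB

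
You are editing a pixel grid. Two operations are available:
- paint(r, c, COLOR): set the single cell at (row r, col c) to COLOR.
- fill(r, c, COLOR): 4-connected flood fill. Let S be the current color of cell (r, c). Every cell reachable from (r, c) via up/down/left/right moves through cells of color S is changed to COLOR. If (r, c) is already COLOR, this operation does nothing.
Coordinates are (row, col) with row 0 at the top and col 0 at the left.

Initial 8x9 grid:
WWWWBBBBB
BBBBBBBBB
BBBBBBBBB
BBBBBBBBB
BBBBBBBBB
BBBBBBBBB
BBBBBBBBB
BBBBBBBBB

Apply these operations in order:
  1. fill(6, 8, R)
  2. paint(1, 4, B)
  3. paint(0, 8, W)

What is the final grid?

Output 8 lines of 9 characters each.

Answer: WWWWRRRRW
RRRRBRRRR
RRRRRRRRR
RRRRRRRRR
RRRRRRRRR
RRRRRRRRR
RRRRRRRRR
RRRRRRRRR

Derivation:
After op 1 fill(6,8,R) [68 cells changed]:
WWWWRRRRR
RRRRRRRRR
RRRRRRRRR
RRRRRRRRR
RRRRRRRRR
RRRRRRRRR
RRRRRRRRR
RRRRRRRRR
After op 2 paint(1,4,B):
WWWWRRRRR
RRRRBRRRR
RRRRRRRRR
RRRRRRRRR
RRRRRRRRR
RRRRRRRRR
RRRRRRRRR
RRRRRRRRR
After op 3 paint(0,8,W):
WWWWRRRRW
RRRRBRRRR
RRRRRRRRR
RRRRRRRRR
RRRRRRRRR
RRRRRRRRR
RRRRRRRRR
RRRRRRRRR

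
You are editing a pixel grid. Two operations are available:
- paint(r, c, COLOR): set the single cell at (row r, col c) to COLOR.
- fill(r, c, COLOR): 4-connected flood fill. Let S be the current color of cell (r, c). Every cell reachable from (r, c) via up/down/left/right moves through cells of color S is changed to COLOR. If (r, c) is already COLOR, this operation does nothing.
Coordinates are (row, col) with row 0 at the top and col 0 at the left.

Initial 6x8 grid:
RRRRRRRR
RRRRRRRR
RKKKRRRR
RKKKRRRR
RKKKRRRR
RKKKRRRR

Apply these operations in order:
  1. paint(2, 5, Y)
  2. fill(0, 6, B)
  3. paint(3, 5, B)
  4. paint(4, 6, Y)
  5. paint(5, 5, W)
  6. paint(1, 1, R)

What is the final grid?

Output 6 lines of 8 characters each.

After op 1 paint(2,5,Y):
RRRRRRRR
RRRRRRRR
RKKKRYRR
RKKKRRRR
RKKKRRRR
RKKKRRRR
After op 2 fill(0,6,B) [35 cells changed]:
BBBBBBBB
BBBBBBBB
BKKKBYBB
BKKKBBBB
BKKKBBBB
BKKKBBBB
After op 3 paint(3,5,B):
BBBBBBBB
BBBBBBBB
BKKKBYBB
BKKKBBBB
BKKKBBBB
BKKKBBBB
After op 4 paint(4,6,Y):
BBBBBBBB
BBBBBBBB
BKKKBYBB
BKKKBBBB
BKKKBBYB
BKKKBBBB
After op 5 paint(5,5,W):
BBBBBBBB
BBBBBBBB
BKKKBYBB
BKKKBBBB
BKKKBBYB
BKKKBWBB
After op 6 paint(1,1,R):
BBBBBBBB
BRBBBBBB
BKKKBYBB
BKKKBBBB
BKKKBBYB
BKKKBWBB

Answer: BBBBBBBB
BRBBBBBB
BKKKBYBB
BKKKBBBB
BKKKBBYB
BKKKBWBB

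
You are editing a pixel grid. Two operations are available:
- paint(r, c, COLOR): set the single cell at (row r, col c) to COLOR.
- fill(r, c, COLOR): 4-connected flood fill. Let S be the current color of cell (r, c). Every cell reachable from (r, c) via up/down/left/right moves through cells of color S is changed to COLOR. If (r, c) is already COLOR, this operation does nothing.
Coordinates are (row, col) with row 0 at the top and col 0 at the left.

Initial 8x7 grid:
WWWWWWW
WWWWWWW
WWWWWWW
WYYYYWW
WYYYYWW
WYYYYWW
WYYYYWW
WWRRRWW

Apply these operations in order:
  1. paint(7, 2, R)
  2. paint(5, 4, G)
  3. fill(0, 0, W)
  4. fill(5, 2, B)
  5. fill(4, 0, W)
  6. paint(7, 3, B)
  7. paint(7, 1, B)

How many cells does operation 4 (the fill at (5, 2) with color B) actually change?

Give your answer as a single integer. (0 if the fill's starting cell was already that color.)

After op 1 paint(7,2,R):
WWWWWWW
WWWWWWW
WWWWWWW
WYYYYWW
WYYYYWW
WYYYYWW
WYYYYWW
WWRRRWW
After op 2 paint(5,4,G):
WWWWWWW
WWWWWWW
WWWWWWW
WYYYYWW
WYYYYWW
WYYYGWW
WYYYYWW
WWRRRWW
After op 3 fill(0,0,W) [0 cells changed]:
WWWWWWW
WWWWWWW
WWWWWWW
WYYYYWW
WYYYYWW
WYYYGWW
WYYYYWW
WWRRRWW
After op 4 fill(5,2,B) [15 cells changed]:
WWWWWWW
WWWWWWW
WWWWWWW
WBBBBWW
WBBBBWW
WBBBGWW
WBBBBWW
WWRRRWW

Answer: 15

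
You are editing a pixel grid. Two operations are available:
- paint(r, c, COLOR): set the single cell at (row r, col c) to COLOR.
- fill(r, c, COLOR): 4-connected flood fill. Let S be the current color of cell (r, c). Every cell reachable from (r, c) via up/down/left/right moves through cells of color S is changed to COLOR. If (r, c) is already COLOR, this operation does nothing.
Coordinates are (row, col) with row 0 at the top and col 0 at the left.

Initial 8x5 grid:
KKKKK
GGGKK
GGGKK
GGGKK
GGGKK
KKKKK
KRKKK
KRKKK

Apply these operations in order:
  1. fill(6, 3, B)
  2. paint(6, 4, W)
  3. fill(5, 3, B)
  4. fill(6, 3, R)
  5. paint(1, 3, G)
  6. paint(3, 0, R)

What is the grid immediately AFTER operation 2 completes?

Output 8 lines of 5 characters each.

Answer: BBBBB
GGGBB
GGGBB
GGGBB
GGGBB
BBBBB
BRBBW
BRBBB

Derivation:
After op 1 fill(6,3,B) [26 cells changed]:
BBBBB
GGGBB
GGGBB
GGGBB
GGGBB
BBBBB
BRBBB
BRBBB
After op 2 paint(6,4,W):
BBBBB
GGGBB
GGGBB
GGGBB
GGGBB
BBBBB
BRBBW
BRBBB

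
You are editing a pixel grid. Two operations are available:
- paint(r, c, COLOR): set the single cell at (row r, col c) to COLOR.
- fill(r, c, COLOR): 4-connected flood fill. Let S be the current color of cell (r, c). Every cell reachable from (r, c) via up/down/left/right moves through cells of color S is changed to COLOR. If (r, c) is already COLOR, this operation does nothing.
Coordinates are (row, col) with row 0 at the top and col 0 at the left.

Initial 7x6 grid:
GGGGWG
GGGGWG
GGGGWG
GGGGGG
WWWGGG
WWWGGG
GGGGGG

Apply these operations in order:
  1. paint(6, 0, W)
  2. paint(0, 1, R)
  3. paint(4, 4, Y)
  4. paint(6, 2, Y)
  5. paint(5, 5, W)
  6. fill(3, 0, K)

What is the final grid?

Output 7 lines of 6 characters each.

After op 1 paint(6,0,W):
GGGGWG
GGGGWG
GGGGWG
GGGGGG
WWWGGG
WWWGGG
WGGGGG
After op 2 paint(0,1,R):
GRGGWG
GGGGWG
GGGGWG
GGGGGG
WWWGGG
WWWGGG
WGGGGG
After op 3 paint(4,4,Y):
GRGGWG
GGGGWG
GGGGWG
GGGGGG
WWWGYG
WWWGGG
WGGGGG
After op 4 paint(6,2,Y):
GRGGWG
GGGGWG
GGGGWG
GGGGGG
WWWGYG
WWWGGG
WGYGGG
After op 5 paint(5,5,W):
GRGGWG
GGGGWG
GGGGWG
GGGGGG
WWWGYG
WWWGGW
WGYGGG
After op 6 fill(3,0,K) [27 cells changed]:
KRKKWK
KKKKWK
KKKKWK
KKKKKK
WWWKYK
WWWKKW
WGYKKK

Answer: KRKKWK
KKKKWK
KKKKWK
KKKKKK
WWWKYK
WWWKKW
WGYKKK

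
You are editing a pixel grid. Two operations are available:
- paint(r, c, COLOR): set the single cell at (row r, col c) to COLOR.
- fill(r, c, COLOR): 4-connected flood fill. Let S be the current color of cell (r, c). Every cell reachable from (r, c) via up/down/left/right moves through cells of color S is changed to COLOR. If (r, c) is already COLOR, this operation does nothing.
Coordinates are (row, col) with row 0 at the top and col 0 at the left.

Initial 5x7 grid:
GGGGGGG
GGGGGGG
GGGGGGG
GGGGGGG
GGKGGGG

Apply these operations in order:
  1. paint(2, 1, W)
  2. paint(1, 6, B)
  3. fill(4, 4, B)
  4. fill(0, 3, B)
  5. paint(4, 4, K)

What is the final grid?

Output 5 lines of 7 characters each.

Answer: BBBBBBB
BBBBBBB
BWBBBBB
BBBBBBB
BBKBKBB

Derivation:
After op 1 paint(2,1,W):
GGGGGGG
GGGGGGG
GWGGGGG
GGGGGGG
GGKGGGG
After op 2 paint(1,6,B):
GGGGGGG
GGGGGGB
GWGGGGG
GGGGGGG
GGKGGGG
After op 3 fill(4,4,B) [32 cells changed]:
BBBBBBB
BBBBBBB
BWBBBBB
BBBBBBB
BBKBBBB
After op 4 fill(0,3,B) [0 cells changed]:
BBBBBBB
BBBBBBB
BWBBBBB
BBBBBBB
BBKBBBB
After op 5 paint(4,4,K):
BBBBBBB
BBBBBBB
BWBBBBB
BBBBBBB
BBKBKBB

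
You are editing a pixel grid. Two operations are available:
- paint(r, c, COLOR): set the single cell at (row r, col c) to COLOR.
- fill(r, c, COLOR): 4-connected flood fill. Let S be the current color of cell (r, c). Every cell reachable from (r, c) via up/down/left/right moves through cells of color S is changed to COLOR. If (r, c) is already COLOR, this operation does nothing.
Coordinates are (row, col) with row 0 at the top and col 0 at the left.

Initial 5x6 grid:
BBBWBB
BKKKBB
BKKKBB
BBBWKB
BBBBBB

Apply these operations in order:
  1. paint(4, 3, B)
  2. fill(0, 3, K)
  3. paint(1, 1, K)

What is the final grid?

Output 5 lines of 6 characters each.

Answer: BBBKBB
BKKKBB
BKKKBB
BBBWKB
BBBBBB

Derivation:
After op 1 paint(4,3,B):
BBBWBB
BKKKBB
BKKKBB
BBBWKB
BBBBBB
After op 2 fill(0,3,K) [1 cells changed]:
BBBKBB
BKKKBB
BKKKBB
BBBWKB
BBBBBB
After op 3 paint(1,1,K):
BBBKBB
BKKKBB
BKKKBB
BBBWKB
BBBBBB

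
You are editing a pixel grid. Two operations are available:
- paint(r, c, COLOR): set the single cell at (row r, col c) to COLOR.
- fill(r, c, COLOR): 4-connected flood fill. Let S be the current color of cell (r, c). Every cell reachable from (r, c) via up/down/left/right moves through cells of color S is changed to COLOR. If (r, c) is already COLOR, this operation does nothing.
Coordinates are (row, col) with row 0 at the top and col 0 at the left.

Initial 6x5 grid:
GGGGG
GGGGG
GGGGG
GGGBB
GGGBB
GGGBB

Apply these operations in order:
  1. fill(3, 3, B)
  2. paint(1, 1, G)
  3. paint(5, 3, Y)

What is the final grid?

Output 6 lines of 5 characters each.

After op 1 fill(3,3,B) [0 cells changed]:
GGGGG
GGGGG
GGGGG
GGGBB
GGGBB
GGGBB
After op 2 paint(1,1,G):
GGGGG
GGGGG
GGGGG
GGGBB
GGGBB
GGGBB
After op 3 paint(5,3,Y):
GGGGG
GGGGG
GGGGG
GGGBB
GGGBB
GGGYB

Answer: GGGGG
GGGGG
GGGGG
GGGBB
GGGBB
GGGYB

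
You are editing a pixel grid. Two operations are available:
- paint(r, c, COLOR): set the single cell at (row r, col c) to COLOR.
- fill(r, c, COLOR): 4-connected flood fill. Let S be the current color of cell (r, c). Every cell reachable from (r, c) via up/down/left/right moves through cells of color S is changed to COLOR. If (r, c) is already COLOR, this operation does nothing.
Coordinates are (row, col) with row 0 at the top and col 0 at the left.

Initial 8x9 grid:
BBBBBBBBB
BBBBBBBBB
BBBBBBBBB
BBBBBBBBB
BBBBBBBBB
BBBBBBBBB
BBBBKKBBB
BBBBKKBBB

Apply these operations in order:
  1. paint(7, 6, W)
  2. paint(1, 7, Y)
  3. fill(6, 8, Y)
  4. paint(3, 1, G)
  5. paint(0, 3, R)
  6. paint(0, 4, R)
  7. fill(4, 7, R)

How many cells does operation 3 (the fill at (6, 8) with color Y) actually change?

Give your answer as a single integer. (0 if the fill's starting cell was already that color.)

After op 1 paint(7,6,W):
BBBBBBBBB
BBBBBBBBB
BBBBBBBBB
BBBBBBBBB
BBBBBBBBB
BBBBBBBBB
BBBBKKBBB
BBBBKKWBB
After op 2 paint(1,7,Y):
BBBBBBBBB
BBBBBBBYB
BBBBBBBBB
BBBBBBBBB
BBBBBBBBB
BBBBBBBBB
BBBBKKBBB
BBBBKKWBB
After op 3 fill(6,8,Y) [66 cells changed]:
YYYYYYYYY
YYYYYYYYY
YYYYYYYYY
YYYYYYYYY
YYYYYYYYY
YYYYYYYYY
YYYYKKYYY
YYYYKKWYY

Answer: 66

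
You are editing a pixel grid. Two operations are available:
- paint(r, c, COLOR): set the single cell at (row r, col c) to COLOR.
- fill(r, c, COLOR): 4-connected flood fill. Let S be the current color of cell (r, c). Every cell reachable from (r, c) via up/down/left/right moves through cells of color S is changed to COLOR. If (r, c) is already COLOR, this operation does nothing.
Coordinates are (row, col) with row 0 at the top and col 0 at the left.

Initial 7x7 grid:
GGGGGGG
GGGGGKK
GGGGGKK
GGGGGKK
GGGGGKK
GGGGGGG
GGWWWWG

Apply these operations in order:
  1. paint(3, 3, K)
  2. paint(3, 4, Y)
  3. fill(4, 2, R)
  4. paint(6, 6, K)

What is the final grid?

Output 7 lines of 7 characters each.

Answer: RRRRRRR
RRRRRKK
RRRRRKK
RRRKYKK
RRRRRKK
RRRRRRR
RRWWWWK

Derivation:
After op 1 paint(3,3,K):
GGGGGGG
GGGGGKK
GGGGGKK
GGGKGKK
GGGGGKK
GGGGGGG
GGWWWWG
After op 2 paint(3,4,Y):
GGGGGGG
GGGGGKK
GGGGGKK
GGGKYKK
GGGGGKK
GGGGGGG
GGWWWWG
After op 3 fill(4,2,R) [35 cells changed]:
RRRRRRR
RRRRRKK
RRRRRKK
RRRKYKK
RRRRRKK
RRRRRRR
RRWWWWR
After op 4 paint(6,6,K):
RRRRRRR
RRRRRKK
RRRRRKK
RRRKYKK
RRRRRKK
RRRRRRR
RRWWWWK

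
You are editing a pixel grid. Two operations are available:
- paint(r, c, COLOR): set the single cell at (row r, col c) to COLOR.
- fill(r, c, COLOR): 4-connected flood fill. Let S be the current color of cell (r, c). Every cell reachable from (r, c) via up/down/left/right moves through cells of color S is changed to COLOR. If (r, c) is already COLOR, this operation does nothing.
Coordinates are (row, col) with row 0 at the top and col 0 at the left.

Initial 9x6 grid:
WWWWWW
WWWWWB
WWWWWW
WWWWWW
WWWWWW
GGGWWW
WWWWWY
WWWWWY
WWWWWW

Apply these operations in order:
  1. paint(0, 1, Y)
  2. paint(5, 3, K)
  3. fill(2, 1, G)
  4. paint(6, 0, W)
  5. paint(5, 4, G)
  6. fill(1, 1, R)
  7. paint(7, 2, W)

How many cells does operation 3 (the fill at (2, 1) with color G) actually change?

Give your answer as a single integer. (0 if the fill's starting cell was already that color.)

Answer: 46

Derivation:
After op 1 paint(0,1,Y):
WYWWWW
WWWWWB
WWWWWW
WWWWWW
WWWWWW
GGGWWW
WWWWWY
WWWWWY
WWWWWW
After op 2 paint(5,3,K):
WYWWWW
WWWWWB
WWWWWW
WWWWWW
WWWWWW
GGGKWW
WWWWWY
WWWWWY
WWWWWW
After op 3 fill(2,1,G) [46 cells changed]:
GYGGGG
GGGGGB
GGGGGG
GGGGGG
GGGGGG
GGGKGG
GGGGGY
GGGGGY
GGGGGG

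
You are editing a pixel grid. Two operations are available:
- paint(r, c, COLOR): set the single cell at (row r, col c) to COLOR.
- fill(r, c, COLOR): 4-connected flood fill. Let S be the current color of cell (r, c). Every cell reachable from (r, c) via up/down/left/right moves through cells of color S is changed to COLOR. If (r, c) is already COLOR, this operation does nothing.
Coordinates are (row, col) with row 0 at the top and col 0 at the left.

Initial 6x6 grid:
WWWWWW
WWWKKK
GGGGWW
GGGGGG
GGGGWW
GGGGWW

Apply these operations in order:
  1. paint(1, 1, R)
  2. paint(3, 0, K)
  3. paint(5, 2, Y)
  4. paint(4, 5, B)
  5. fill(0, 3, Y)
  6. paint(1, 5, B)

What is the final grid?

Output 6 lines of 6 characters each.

After op 1 paint(1,1,R):
WWWWWW
WRWKKK
GGGGWW
GGGGGG
GGGGWW
GGGGWW
After op 2 paint(3,0,K):
WWWWWW
WRWKKK
GGGGWW
KGGGGG
GGGGWW
GGGGWW
After op 3 paint(5,2,Y):
WWWWWW
WRWKKK
GGGGWW
KGGGGG
GGGGWW
GGYGWW
After op 4 paint(4,5,B):
WWWWWW
WRWKKK
GGGGWW
KGGGGG
GGGGWB
GGYGWW
After op 5 fill(0,3,Y) [8 cells changed]:
YYYYYY
YRYKKK
GGGGWW
KGGGGG
GGGGWB
GGYGWW
After op 6 paint(1,5,B):
YYYYYY
YRYKKB
GGGGWW
KGGGGG
GGGGWB
GGYGWW

Answer: YYYYYY
YRYKKB
GGGGWW
KGGGGG
GGGGWB
GGYGWW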